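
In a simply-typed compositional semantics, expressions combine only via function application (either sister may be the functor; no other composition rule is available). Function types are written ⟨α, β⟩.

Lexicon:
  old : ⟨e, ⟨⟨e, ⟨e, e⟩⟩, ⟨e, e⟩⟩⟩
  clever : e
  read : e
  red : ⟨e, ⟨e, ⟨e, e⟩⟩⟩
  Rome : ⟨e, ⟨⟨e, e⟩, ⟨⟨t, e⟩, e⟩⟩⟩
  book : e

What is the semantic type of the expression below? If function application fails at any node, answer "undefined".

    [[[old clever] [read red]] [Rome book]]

⟨⟨t, e⟩, e⟩

[old clever]: ⟨e, ⟨⟨e, ⟨e, e⟩⟩, ⟨e, e⟩⟩⟩ applied to e yields ⟨⟨e, ⟨e, e⟩⟩, ⟨e, e⟩⟩.
[read red]: ⟨e, ⟨e, ⟨e, e⟩⟩⟩ applied to e yields ⟨e, ⟨e, e⟩⟩.
[[old clever] [read red]]: ⟨⟨e, ⟨e, e⟩⟩, ⟨e, e⟩⟩ applied to ⟨e, ⟨e, e⟩⟩ yields ⟨e, e⟩.
[Rome book]: ⟨e, ⟨⟨e, e⟩, ⟨⟨t, e⟩, e⟩⟩⟩ applied to e yields ⟨⟨e, e⟩, ⟨⟨t, e⟩, e⟩⟩.
[[[old clever] [read red]] [Rome book]]: ⟨⟨e, e⟩, ⟨⟨t, e⟩, e⟩⟩ applied to ⟨e, e⟩ yields ⟨⟨t, e⟩, e⟩.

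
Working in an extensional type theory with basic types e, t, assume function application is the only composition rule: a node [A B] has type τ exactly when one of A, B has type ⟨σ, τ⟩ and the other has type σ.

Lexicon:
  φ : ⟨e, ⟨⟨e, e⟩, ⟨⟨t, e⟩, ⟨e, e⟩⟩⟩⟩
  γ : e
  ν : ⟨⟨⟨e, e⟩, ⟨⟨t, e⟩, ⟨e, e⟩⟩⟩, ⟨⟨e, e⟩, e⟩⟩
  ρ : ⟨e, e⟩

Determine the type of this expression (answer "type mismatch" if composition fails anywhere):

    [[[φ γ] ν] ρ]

At [φ γ], φ : ⟨e, ⟨⟨e, e⟩, ⟨⟨t, e⟩, ⟨e, e⟩⟩⟩⟩ takes γ : e, giving ⟨⟨e, e⟩, ⟨⟨t, e⟩, ⟨e, e⟩⟩⟩.
At [[φ γ] ν], ν : ⟨⟨⟨e, e⟩, ⟨⟨t, e⟩, ⟨e, e⟩⟩⟩, ⟨⟨e, e⟩, e⟩⟩ takes [φ γ] : ⟨⟨e, e⟩, ⟨⟨t, e⟩, ⟨e, e⟩⟩⟩, giving ⟨⟨e, e⟩, e⟩.
At [[[φ γ] ν] ρ], [[φ γ] ν] : ⟨⟨e, e⟩, e⟩ takes ρ : ⟨e, e⟩, giving e.

e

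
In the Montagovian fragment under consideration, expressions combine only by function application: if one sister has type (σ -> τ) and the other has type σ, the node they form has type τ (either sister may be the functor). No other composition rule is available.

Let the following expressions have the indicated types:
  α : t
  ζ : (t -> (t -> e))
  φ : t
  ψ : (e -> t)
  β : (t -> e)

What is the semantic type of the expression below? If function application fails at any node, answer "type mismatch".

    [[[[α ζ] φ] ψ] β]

[α ζ] — ζ of type (t -> (t -> e)) combines with α of type t: type (t -> e).
[[α ζ] φ] — [α ζ] of type (t -> e) combines with φ of type t: type e.
[[[α ζ] φ] ψ] — ψ of type (e -> t) combines with [[α ζ] φ] of type e: type t.
[[[[α ζ] φ] ψ] β] — β of type (t -> e) combines with [[[α ζ] φ] ψ] of type t: type e.

e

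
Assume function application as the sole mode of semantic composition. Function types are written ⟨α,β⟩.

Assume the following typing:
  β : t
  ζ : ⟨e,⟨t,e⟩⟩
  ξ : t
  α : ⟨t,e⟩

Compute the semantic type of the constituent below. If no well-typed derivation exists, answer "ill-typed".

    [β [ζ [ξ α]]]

[ξ α] — α of type ⟨t,e⟩ combines with ξ of type t: type e.
[ζ [ξ α]] — ζ of type ⟨e,⟨t,e⟩⟩ combines with [ξ α] of type e: type ⟨t,e⟩.
[β [ζ [ξ α]]] — [ζ [ξ α]] of type ⟨t,e⟩ combines with β of type t: type e.

e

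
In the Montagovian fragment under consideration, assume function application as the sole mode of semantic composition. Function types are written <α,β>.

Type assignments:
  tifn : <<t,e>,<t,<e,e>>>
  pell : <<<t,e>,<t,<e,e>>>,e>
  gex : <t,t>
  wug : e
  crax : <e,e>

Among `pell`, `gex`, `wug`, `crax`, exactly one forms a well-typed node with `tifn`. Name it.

pell — combines: pell : <<<t,e>,<t,<e,e>>>,e> takes tifn : <<t,e>,<t,<e,e>>> as argument, giving e.
gex : <t,t> — neither side's domain matches the other.
wug : e — neither side's domain matches the other.
crax : <e,e> — neither side's domain matches the other.

pell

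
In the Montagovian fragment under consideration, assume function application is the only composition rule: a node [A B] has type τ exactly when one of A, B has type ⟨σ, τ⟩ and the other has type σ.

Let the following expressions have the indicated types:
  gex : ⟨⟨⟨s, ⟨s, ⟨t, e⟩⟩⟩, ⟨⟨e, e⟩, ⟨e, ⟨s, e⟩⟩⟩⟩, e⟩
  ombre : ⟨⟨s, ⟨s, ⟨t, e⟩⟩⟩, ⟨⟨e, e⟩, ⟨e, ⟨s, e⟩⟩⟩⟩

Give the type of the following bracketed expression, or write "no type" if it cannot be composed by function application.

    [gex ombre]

[gex ombre] — gex of type ⟨⟨⟨s, ⟨s, ⟨t, e⟩⟩⟩, ⟨⟨e, e⟩, ⟨e, ⟨s, e⟩⟩⟩⟩, e⟩ combines with ombre of type ⟨⟨s, ⟨s, ⟨t, e⟩⟩⟩, ⟨⟨e, e⟩, ⟨e, ⟨s, e⟩⟩⟩⟩: type e.

e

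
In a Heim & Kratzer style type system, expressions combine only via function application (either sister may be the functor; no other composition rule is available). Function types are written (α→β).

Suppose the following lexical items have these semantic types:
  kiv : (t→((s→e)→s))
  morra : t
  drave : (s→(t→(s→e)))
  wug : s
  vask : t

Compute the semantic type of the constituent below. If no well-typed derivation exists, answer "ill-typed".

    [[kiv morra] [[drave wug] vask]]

At [kiv morra], kiv : (t→((s→e)→s)) takes morra : t, giving ((s→e)→s).
At [drave wug], drave : (s→(t→(s→e))) takes wug : s, giving (t→(s→e)).
At [[drave wug] vask], [drave wug] : (t→(s→e)) takes vask : t, giving (s→e).
At [[kiv morra] [[drave wug] vask]], [kiv morra] : ((s→e)→s) takes [[drave wug] vask] : (s→e), giving s.

s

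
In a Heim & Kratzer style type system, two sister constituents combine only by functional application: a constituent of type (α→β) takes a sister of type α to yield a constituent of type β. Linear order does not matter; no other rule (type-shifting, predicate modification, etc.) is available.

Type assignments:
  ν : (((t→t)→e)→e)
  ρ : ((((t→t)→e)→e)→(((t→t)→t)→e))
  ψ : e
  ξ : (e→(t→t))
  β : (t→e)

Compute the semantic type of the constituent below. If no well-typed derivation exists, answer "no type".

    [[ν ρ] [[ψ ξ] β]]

no type

[ν ρ] — ρ of type ((((t→t)→e)→e)→(((t→t)→t)→e)) combines with ν of type (((t→t)→e)→e): type (((t→t)→t)→e).
[ψ ξ] — ξ of type (e→(t→t)) combines with ψ of type e: type (t→t).
At [[ψ ξ] β]: neither (t→t) nor (t→e) can take the other as argument; the node is ill-typed.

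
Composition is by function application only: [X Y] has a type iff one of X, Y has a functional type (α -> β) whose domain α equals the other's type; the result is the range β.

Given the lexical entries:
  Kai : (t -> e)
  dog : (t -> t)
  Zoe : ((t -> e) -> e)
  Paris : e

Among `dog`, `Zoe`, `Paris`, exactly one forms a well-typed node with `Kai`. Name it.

dog : (t -> t) — does not combine with Kai.
Zoe — combines: Zoe : ((t -> e) -> e) takes Kai : (t -> e) as argument, giving e.
Paris : e — does not combine with Kai.

Zoe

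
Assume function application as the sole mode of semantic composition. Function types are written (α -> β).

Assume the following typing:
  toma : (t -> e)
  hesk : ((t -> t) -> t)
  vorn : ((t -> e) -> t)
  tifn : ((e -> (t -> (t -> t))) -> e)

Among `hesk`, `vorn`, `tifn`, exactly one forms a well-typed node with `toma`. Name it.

vorn

hesk : ((t -> t) -> t) — no; toma wants t, and hesk wants (t -> t).
vorn — combines: vorn : ((t -> e) -> t) takes toma : (t -> e) as argument, giving t.
tifn : ((e -> (t -> (t -> t))) -> e) — no; toma wants t, and tifn wants (e -> (t -> (t -> t))).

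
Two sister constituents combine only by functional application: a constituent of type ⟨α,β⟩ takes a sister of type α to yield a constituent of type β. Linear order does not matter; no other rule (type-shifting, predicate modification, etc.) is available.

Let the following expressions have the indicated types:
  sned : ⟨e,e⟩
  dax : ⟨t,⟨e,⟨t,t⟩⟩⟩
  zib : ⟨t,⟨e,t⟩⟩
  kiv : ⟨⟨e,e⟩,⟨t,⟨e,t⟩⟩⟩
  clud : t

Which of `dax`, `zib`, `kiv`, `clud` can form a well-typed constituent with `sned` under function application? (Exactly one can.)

dax : ⟨t,⟨e,⟨t,t⟩⟩⟩ — no; sned wants e, and dax wants t.
zib : ⟨t,⟨e,t⟩⟩ — no; sned wants e, and zib wants t.
kiv — combines: kiv : ⟨⟨e,e⟩,⟨t,⟨e,t⟩⟩⟩ takes sned : ⟨e,e⟩ as argument, giving ⟨t,⟨e,t⟩⟩.
clud : t — no; sned wants e, and clud wants nothing (atomic).

kiv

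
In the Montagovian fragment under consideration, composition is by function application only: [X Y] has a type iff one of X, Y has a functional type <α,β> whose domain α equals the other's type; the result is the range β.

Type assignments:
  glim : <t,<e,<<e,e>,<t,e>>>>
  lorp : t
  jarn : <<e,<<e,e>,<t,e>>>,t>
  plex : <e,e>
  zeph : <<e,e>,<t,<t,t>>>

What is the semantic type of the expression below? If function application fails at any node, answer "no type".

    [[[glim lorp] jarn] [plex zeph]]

<t,t>

[glim lorp] — glim of type <t,<e,<<e,e>,<t,e>>>> combines with lorp of type t: type <e,<<e,e>,<t,e>>>.
[[glim lorp] jarn] — jarn of type <<e,<<e,e>,<t,e>>>,t> combines with [glim lorp] of type <e,<<e,e>,<t,e>>>: type t.
[plex zeph] — zeph of type <<e,e>,<t,<t,t>>> combines with plex of type <e,e>: type <t,<t,t>>.
[[[glim lorp] jarn] [plex zeph]] — [plex zeph] of type <t,<t,t>> combines with [[glim lorp] jarn] of type t: type <t,t>.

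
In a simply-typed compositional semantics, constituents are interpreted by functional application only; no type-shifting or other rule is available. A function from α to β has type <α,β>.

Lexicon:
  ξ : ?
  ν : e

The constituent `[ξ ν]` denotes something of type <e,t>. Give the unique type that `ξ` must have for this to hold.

<e,<e,t>>

For [ξ ν] to have type <e,t> with ν of type e, ξ must be the function: ξ : <e,<e,t>>.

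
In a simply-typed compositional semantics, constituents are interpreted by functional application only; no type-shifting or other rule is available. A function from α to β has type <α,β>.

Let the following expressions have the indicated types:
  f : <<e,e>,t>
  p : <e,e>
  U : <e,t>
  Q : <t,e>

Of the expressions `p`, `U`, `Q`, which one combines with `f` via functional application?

p

p — combines: f : <<e,e>,t> takes p : <e,e> as argument, giving t.
U : <e,t> — neither side's domain matches the other.
Q : <t,e> — neither side's domain matches the other.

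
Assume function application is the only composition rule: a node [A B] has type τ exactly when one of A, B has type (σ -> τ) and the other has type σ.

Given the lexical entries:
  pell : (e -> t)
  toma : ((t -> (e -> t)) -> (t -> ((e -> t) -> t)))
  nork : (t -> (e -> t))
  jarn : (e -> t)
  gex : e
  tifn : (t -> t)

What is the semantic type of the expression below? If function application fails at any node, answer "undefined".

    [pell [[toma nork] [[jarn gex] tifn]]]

t

[toma nork]: toma is ((t -> (e -> t)) -> (t -> ((e -> t) -> t))), nork is (t -> (e -> t)); result (t -> ((e -> t) -> t)).
[jarn gex]: jarn is (e -> t), gex is e; result t.
[[jarn gex] tifn]: tifn is (t -> t), [jarn gex] is t; result t.
[[toma nork] [[jarn gex] tifn]]: [toma nork] is (t -> ((e -> t) -> t)), [[jarn gex] tifn] is t; result ((e -> t) -> t).
[pell [[toma nork] [[jarn gex] tifn]]]: [[toma nork] [[jarn gex] tifn]] is ((e -> t) -> t), pell is (e -> t); result t.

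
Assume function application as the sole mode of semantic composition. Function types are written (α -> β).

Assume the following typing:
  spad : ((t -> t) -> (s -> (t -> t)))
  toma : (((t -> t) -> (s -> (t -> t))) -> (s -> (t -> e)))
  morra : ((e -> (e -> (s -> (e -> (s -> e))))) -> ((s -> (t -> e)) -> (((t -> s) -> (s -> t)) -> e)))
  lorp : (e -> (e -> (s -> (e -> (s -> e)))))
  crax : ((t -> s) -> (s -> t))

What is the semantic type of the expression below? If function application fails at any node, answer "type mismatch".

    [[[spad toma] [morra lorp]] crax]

[spad toma] — toma of type (((t -> t) -> (s -> (t -> t))) -> (s -> (t -> e))) combines with spad of type ((t -> t) -> (s -> (t -> t))): type (s -> (t -> e)).
[morra lorp] — morra of type ((e -> (e -> (s -> (e -> (s -> e))))) -> ((s -> (t -> e)) -> (((t -> s) -> (s -> t)) -> e))) combines with lorp of type (e -> (e -> (s -> (e -> (s -> e))))): type ((s -> (t -> e)) -> (((t -> s) -> (s -> t)) -> e)).
[[spad toma] [morra lorp]] — [morra lorp] of type ((s -> (t -> e)) -> (((t -> s) -> (s -> t)) -> e)) combines with [spad toma] of type (s -> (t -> e)): type (((t -> s) -> (s -> t)) -> e).
[[[spad toma] [morra lorp]] crax] — [[spad toma] [morra lorp]] of type (((t -> s) -> (s -> t)) -> e) combines with crax of type ((t -> s) -> (s -> t)): type e.

e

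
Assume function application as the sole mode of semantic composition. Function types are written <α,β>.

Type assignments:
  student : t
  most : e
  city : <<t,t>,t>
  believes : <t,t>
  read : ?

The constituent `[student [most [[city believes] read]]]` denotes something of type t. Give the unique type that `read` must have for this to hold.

At [student [most [[city believes] read]]] (required: t): student is t, which is not a function with range t; hence [most [[city believes] read]] is the functor — type <t,t>.
At [most [[city believes] read]] (required: <t,t>): most is e, which is not a function with range <t,t>; hence [[city believes] read] is the functor — type <e,<t,t>>.
At [[city believes] read] (required: <e,<t,t>>): [city believes] is t, which is not a function with range <e,<t,t>>; hence read is the functor — type <t,<e,<t,t>>>.

<t,<e,<t,t>>>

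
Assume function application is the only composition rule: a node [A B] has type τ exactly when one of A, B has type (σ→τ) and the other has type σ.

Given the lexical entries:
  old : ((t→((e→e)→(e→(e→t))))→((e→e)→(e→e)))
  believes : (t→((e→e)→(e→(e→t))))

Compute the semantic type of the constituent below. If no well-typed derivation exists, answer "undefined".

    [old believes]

[old believes]: old is ((t→((e→e)→(e→(e→t))))→((e→e)→(e→e))), believes is (t→((e→e)→(e→(e→t)))); result ((e→e)→(e→e)).

((e→e)→(e→e))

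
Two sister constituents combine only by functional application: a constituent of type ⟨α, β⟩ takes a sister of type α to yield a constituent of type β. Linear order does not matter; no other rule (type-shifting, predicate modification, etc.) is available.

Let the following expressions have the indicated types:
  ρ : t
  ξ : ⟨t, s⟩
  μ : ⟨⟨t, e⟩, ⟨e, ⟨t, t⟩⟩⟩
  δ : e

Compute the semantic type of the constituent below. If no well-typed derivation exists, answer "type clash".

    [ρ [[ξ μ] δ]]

[ξ μ]: ⟨t, s⟩ and ⟨⟨t, e⟩, ⟨e, ⟨t, t⟩⟩⟩ cannot combine by function application — type clash.

type clash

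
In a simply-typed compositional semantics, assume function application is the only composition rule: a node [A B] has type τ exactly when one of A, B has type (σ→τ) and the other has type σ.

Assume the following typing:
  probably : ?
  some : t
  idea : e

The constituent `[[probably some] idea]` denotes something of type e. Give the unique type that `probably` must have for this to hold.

(t→(e→e))

[[probably some] idea] must have type e. The sister idea has type e; that is not a function onto e, so [probably some] must be the functor, of type (e→e).
[probably some] must have type (e→e). The sister some has type t; that is not a function onto (e→e), so probably must be the functor, of type (t→(e→e)).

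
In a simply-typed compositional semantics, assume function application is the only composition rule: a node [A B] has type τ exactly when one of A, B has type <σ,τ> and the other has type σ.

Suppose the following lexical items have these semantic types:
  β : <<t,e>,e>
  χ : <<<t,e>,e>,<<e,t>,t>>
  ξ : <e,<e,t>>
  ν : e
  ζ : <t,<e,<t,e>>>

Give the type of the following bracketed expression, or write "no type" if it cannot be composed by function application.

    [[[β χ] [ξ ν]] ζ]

[β χ] — χ of type <<<t,e>,e>,<<e,t>,t>> combines with β of type <<t,e>,e>: type <<e,t>,t>.
[ξ ν] — ξ of type <e,<e,t>> combines with ν of type e: type <e,t>.
[[β χ] [ξ ν]] — [β χ] of type <<e,t>,t> combines with [ξ ν] of type <e,t>: type t.
[[[β χ] [ξ ν]] ζ] — ζ of type <t,<e,<t,e>>> combines with [[β χ] [ξ ν]] of type t: type <e,<t,e>>.

<e,<t,e>>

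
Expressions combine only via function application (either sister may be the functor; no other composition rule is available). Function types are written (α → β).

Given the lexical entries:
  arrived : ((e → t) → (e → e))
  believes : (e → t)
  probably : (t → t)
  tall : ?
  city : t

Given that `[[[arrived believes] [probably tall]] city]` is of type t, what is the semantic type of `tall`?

((t → t) → ((e → e) → (t → t)))

[[[arrived believes] [probably tall]] city] is required to be t. city : t cannot yield t as functor, so [[arrived believes] [probably tall]] : (t → t).
[[arrived believes] [probably tall]] is required to be (t → t). [arrived believes] : (e → e) cannot yield (t → t) as functor, so [probably tall] : ((e → e) → (t → t)).
[probably tall] is required to be ((e → e) → (t → t)). probably : (t → t) cannot yield ((e → e) → (t → t)) as functor, so tall : ((t → t) → ((e → e) → (t → t))).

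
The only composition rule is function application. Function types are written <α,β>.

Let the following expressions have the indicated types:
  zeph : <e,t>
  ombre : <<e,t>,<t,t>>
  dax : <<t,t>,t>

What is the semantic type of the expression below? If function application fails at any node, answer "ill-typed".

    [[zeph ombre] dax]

t

[zeph ombre]: functor ombre : <<e,t>,<t,t>>, argument zeph : <e,t>; result <t,t>.
[[zeph ombre] dax]: functor dax : <<t,t>,t>, argument [zeph ombre] : <t,t>; result t.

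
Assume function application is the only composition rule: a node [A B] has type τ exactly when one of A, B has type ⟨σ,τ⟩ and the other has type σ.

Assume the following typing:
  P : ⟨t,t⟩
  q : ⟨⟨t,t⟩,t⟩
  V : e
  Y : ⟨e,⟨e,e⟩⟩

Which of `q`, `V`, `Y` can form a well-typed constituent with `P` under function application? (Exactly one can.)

q

q — combines: q : ⟨⟨t,t⟩,t⟩ takes P : ⟨t,t⟩ as argument, giving t.
V : e — does not combine with P.
Y : ⟨e,⟨e,e⟩⟩ — does not combine with P.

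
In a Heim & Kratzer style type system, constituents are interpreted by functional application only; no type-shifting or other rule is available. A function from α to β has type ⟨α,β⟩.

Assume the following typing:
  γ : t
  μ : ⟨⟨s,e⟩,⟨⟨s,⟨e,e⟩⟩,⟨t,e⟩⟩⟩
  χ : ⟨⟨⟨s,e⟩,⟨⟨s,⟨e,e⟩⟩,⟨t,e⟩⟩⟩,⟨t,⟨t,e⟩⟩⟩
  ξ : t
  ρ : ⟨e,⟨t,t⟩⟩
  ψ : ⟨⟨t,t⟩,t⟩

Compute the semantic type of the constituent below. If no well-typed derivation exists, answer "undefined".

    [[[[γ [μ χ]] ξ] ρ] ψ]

t

[μ χ]: functor χ : ⟨⟨⟨s,e⟩,⟨⟨s,⟨e,e⟩⟩,⟨t,e⟩⟩⟩,⟨t,⟨t,e⟩⟩⟩, argument μ : ⟨⟨s,e⟩,⟨⟨s,⟨e,e⟩⟩,⟨t,e⟩⟩⟩; result ⟨t,⟨t,e⟩⟩.
[γ [μ χ]]: functor [μ χ] : ⟨t,⟨t,e⟩⟩, argument γ : t; result ⟨t,e⟩.
[[γ [μ χ]] ξ]: functor [γ [μ χ]] : ⟨t,e⟩, argument ξ : t; result e.
[[[γ [μ χ]] ξ] ρ]: functor ρ : ⟨e,⟨t,t⟩⟩, argument [[γ [μ χ]] ξ] : e; result ⟨t,t⟩.
[[[[γ [μ χ]] ξ] ρ] ψ]: functor ψ : ⟨⟨t,t⟩,t⟩, argument [[[γ [μ χ]] ξ] ρ] : ⟨t,t⟩; result t.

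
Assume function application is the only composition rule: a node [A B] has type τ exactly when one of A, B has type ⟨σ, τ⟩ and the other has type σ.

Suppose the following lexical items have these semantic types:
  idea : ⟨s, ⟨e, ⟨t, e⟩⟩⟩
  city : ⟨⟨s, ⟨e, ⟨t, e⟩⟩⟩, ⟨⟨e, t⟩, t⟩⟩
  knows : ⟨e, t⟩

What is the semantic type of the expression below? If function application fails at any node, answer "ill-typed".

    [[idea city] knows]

t

[idea city] — city of type ⟨⟨s, ⟨e, ⟨t, e⟩⟩⟩, ⟨⟨e, t⟩, t⟩⟩ combines with idea of type ⟨s, ⟨e, ⟨t, e⟩⟩⟩: type ⟨⟨e, t⟩, t⟩.
[[idea city] knows] — [idea city] of type ⟨⟨e, t⟩, t⟩ combines with knows of type ⟨e, t⟩: type t.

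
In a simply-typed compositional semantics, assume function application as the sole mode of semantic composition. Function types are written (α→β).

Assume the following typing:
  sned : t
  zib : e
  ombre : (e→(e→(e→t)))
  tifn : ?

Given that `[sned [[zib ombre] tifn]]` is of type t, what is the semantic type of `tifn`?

((e→(e→t))→(t→t))

[sned [[zib ombre] tifn]] is required to be t. sned : t cannot yield t as functor, so [[zib ombre] tifn] : (t→t).
[[zib ombre] tifn] is required to be (t→t). [zib ombre] : (e→(e→t)) cannot yield (t→t) as functor, so tifn : ((e→(e→t))→(t→t)).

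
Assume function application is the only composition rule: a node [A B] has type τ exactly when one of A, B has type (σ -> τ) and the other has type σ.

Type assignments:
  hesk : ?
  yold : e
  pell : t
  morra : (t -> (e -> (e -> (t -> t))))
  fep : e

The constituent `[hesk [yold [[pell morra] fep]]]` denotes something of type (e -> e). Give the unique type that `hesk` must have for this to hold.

At [hesk [yold [[pell morra] fep]]] (required: (e -> e)): [yold [[pell morra] fep]] is (t -> t), which is not a function with range (e -> e); hence hesk is the functor — type ((t -> t) -> (e -> e)).

((t -> t) -> (e -> e))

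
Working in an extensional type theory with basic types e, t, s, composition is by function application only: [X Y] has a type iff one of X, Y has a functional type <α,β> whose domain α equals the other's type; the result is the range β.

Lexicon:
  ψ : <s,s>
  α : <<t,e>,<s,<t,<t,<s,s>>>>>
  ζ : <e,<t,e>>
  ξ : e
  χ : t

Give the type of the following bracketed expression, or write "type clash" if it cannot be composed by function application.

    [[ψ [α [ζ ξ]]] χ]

type clash

[ζ ξ]: ζ is <e,<t,e>>, ξ is e; result <t,e>.
[α [ζ ξ]]: α is <<t,e>,<s,<t,<t,<s,s>>>>>, [ζ ξ] is <t,e>; result <s,<t,<t,<s,s>>>>.
[ψ [α [ζ ξ]]]: <s,s> with <s,<t,<t,<s,s>>>> — neither is a function whose domain matches the other; composition fails here.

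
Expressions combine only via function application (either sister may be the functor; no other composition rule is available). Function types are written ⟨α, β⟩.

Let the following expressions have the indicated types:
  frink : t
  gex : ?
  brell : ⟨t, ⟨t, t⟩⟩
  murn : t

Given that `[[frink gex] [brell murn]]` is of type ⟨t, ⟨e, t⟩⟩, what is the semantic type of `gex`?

[[frink gex] [brell murn]] must have type ⟨t, ⟨e, t⟩⟩. The sister [brell murn] has type ⟨t, t⟩; that is not a function onto ⟨t, ⟨e, t⟩⟩, so [frink gex] must be the functor, of type ⟨⟨t, t⟩, ⟨t, ⟨e, t⟩⟩⟩.
[frink gex] must have type ⟨⟨t, t⟩, ⟨t, ⟨e, t⟩⟩⟩. The sister frink has type t; that is not a function onto ⟨⟨t, t⟩, ⟨t, ⟨e, t⟩⟩⟩, so gex must be the functor, of type ⟨t, ⟨⟨t, t⟩, ⟨t, ⟨e, t⟩⟩⟩⟩.

⟨t, ⟨⟨t, t⟩, ⟨t, ⟨e, t⟩⟩⟩⟩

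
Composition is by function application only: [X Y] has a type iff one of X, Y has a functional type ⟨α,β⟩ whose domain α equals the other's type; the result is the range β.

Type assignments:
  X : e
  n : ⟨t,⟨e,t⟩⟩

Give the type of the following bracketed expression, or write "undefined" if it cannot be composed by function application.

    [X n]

undefined

At [X n]: neither e nor ⟨t,⟨e,t⟩⟩ can take the other as argument; the node is ill-typed.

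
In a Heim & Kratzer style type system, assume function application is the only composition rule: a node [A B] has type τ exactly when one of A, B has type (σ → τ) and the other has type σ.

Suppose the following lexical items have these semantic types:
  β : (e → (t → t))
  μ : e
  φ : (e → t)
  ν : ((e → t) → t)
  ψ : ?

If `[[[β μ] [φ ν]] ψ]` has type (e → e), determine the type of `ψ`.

At [[[β μ] [φ ν]] ψ] (required: (e → e)): [[β μ] [φ ν]] is t, which is not a function with range (e → e); hence ψ is the functor — type (t → (e → e)).

(t → (e → e))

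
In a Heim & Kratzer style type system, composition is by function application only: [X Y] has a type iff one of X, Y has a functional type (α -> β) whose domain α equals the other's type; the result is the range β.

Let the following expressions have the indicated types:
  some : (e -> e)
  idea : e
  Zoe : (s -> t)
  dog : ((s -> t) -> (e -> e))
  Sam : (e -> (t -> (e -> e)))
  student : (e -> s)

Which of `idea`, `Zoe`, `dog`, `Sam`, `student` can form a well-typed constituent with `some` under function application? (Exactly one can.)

idea — combines: some : (e -> e) takes idea : e as argument, giving e.
Zoe : (s -> t) — does not combine with some.
dog : ((s -> t) -> (e -> e)) — does not combine with some.
Sam : (e -> (t -> (e -> e))) — does not combine with some.
student : (e -> s) — does not combine with some.

idea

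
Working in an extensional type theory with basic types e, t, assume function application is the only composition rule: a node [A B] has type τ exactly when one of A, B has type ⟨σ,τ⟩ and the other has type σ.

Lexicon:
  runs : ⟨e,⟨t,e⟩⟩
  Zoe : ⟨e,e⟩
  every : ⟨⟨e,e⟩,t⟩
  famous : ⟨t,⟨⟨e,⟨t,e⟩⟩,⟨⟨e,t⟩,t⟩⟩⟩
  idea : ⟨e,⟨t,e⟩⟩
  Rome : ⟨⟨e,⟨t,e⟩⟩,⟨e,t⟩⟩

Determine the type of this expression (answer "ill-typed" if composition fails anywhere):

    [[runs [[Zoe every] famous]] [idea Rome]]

[Zoe every]: every is ⟨⟨e,e⟩,t⟩, Zoe is ⟨e,e⟩; result t.
[[Zoe every] famous]: famous is ⟨t,⟨⟨e,⟨t,e⟩⟩,⟨⟨e,t⟩,t⟩⟩⟩, [Zoe every] is t; result ⟨⟨e,⟨t,e⟩⟩,⟨⟨e,t⟩,t⟩⟩.
[runs [[Zoe every] famous]]: [[Zoe every] famous] is ⟨⟨e,⟨t,e⟩⟩,⟨⟨e,t⟩,t⟩⟩, runs is ⟨e,⟨t,e⟩⟩; result ⟨⟨e,t⟩,t⟩.
[idea Rome]: Rome is ⟨⟨e,⟨t,e⟩⟩,⟨e,t⟩⟩, idea is ⟨e,⟨t,e⟩⟩; result ⟨e,t⟩.
[[runs [[Zoe every] famous]] [idea Rome]]: [runs [[Zoe every] famous]] is ⟨⟨e,t⟩,t⟩, [idea Rome] is ⟨e,t⟩; result t.

t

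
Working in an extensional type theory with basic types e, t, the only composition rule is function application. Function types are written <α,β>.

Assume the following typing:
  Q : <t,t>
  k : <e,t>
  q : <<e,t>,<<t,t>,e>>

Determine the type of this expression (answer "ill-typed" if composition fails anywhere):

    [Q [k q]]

At [k q], q : <<e,t>,<<t,t>,e>> takes k : <e,t>, giving <<t,t>,e>.
At [Q [k q]], [k q] : <<t,t>,e> takes Q : <t,t>, giving e.

e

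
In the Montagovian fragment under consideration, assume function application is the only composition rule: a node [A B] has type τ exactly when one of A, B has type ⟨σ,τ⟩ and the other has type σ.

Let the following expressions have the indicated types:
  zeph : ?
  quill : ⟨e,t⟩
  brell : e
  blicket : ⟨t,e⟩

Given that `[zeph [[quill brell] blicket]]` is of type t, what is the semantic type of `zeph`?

[zeph [[quill brell] blicket]] must have type t. The sister [[quill brell] blicket] has type e; that is not a function onto t, so zeph must be the functor, of type ⟨e,t⟩.

⟨e,t⟩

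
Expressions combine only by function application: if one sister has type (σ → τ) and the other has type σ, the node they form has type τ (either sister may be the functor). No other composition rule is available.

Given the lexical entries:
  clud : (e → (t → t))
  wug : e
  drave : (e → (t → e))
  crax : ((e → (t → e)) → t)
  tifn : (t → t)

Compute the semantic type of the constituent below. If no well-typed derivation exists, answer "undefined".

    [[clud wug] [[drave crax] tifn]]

t

[clud wug]: functor clud : (e → (t → t)), argument wug : e; result (t → t).
[drave crax]: functor crax : ((e → (t → e)) → t), argument drave : (e → (t → e)); result t.
[[drave crax] tifn]: functor tifn : (t → t), argument [drave crax] : t; result t.
[[clud wug] [[drave crax] tifn]]: functor [clud wug] : (t → t), argument [[drave crax] tifn] : t; result t.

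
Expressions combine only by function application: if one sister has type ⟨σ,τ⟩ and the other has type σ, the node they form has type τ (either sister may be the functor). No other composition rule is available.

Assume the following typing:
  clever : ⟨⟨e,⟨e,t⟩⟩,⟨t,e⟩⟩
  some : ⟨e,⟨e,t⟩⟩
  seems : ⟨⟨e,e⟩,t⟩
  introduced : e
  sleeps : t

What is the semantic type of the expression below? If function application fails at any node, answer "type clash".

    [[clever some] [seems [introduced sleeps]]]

type clash

[clever some] — clever of type ⟨⟨e,⟨e,t⟩⟩,⟨t,e⟩⟩ combines with some of type ⟨e,⟨e,t⟩⟩: type ⟨t,e⟩.
At [introduced sleeps]: neither e nor t can take the other as argument; the node is ill-typed.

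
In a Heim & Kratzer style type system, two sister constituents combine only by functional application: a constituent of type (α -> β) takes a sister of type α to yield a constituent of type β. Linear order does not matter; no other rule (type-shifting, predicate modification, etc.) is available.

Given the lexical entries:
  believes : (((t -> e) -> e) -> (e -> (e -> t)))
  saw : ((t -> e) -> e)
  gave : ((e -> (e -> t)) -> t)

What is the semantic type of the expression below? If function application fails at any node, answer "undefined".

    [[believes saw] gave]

t

[believes saw]: functor believes : (((t -> e) -> e) -> (e -> (e -> t))), argument saw : ((t -> e) -> e); result (e -> (e -> t)).
[[believes saw] gave]: functor gave : ((e -> (e -> t)) -> t), argument [believes saw] : (e -> (e -> t)); result t.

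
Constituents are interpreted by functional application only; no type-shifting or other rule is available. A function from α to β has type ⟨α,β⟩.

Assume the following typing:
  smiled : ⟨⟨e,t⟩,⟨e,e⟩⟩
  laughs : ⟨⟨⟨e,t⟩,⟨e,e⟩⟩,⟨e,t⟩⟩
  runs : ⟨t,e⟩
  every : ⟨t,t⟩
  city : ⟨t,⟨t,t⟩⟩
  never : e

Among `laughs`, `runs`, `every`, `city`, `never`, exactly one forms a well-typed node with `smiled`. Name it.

laughs — combines: laughs : ⟨⟨⟨e,t⟩,⟨e,e⟩⟩,⟨e,t⟩⟩ takes smiled : ⟨⟨e,t⟩,⟨e,e⟩⟩ as argument, giving ⟨e,t⟩.
runs : ⟨t,e⟩ — no; smiled wants ⟨e,t⟩, and runs wants t.
every : ⟨t,t⟩ — no; smiled wants ⟨e,t⟩, and every wants t.
city : ⟨t,⟨t,t⟩⟩ — no; smiled wants ⟨e,t⟩, and city wants t.
never : e — no; smiled wants ⟨e,t⟩, and never wants nothing (atomic).

laughs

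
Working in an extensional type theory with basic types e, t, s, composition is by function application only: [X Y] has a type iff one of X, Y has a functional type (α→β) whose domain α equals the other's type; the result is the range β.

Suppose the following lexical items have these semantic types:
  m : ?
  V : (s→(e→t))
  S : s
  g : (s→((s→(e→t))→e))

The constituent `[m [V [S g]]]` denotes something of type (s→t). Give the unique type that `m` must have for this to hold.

At [m [V [S g]]] (required: (s→t)): [V [S g]] is e, which is not a function with range (s→t); hence m is the functor — type (e→(s→t)).

(e→(s→t))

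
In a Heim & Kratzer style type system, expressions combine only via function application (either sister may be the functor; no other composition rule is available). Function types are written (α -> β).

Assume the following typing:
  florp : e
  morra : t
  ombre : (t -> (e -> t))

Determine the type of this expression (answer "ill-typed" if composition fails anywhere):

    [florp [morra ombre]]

t

[morra ombre]: (t -> (e -> t)) applied to t yields (e -> t).
[florp [morra ombre]]: (e -> t) applied to e yields t.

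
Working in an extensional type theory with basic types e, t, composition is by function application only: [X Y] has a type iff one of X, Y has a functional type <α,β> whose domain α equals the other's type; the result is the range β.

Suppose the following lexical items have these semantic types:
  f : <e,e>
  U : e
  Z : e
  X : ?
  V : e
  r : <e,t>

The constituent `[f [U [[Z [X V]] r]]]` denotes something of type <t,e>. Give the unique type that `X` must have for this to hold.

<e,<e,<<e,t>,<e,<<e,e>,<t,e>>>>>>

[f [U [[Z [X V]] r]]] is required to be <t,e>. f : <e,e> cannot yield <t,e> as functor, so [U [[Z [X V]] r]] : <<e,e>,<t,e>>.
[U [[Z [X V]] r]] is required to be <<e,e>,<t,e>>. U : e cannot yield <<e,e>,<t,e>> as functor, so [[Z [X V]] r] : <e,<<e,e>,<t,e>>>.
[[Z [X V]] r] is required to be <e,<<e,e>,<t,e>>>. r : <e,t> cannot yield <e,<<e,e>,<t,e>>> as functor, so [Z [X V]] : <<e,t>,<e,<<e,e>,<t,e>>>>.
[Z [X V]] is required to be <<e,t>,<e,<<e,e>,<t,e>>>>. Z : e cannot yield <<e,t>,<e,<<e,e>,<t,e>>>> as functor, so [X V] : <e,<<e,t>,<e,<<e,e>,<t,e>>>>>.
[X V] is required to be <e,<<e,t>,<e,<<e,e>,<t,e>>>>>. V : e cannot yield <e,<<e,t>,<e,<<e,e>,<t,e>>>>> as functor, so X : <e,<e,<<e,t>,<e,<<e,e>,<t,e>>>>>>.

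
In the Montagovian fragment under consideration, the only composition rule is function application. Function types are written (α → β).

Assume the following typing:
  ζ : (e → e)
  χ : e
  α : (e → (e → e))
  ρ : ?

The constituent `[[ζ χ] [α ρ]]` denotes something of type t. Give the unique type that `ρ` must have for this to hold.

((e → (e → e)) → (e → t))

For [[ζ χ] [α ρ]] to have type t with [ζ χ] of type e, [α ρ] must be the function: [α ρ] : (e → t).
For [α ρ] to have type (e → t) with α of type (e → (e → e)), ρ must be the function: ρ : ((e → (e → e)) → (e → t)).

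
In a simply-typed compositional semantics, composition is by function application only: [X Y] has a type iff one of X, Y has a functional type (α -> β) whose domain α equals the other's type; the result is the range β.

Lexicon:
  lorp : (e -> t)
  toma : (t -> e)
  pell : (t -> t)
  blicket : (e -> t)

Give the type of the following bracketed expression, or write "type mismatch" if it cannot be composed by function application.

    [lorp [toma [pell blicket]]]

type mismatch

At [pell blicket]: neither (t -> t) nor (e -> t) can take the other as argument; the node is ill-typed.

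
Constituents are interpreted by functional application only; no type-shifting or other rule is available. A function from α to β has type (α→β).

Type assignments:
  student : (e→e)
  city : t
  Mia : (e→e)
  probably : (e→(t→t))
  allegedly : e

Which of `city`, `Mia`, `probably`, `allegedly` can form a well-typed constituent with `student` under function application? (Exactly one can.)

allegedly

city : t — no; student wants e, and city wants nothing (atomic).
Mia : (e→e) — no; student wants e, and Mia wants e.
probably : (e→(t→t)) — no; student wants e, and probably wants e.
allegedly — combines: student : (e→e) takes allegedly : e as argument, giving e.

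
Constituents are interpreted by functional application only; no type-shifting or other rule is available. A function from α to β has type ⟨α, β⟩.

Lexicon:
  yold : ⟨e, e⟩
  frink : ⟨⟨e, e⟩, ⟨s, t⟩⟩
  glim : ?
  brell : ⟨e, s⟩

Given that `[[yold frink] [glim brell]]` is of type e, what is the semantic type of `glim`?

For [[yold frink] [glim brell]] to have type e with [yold frink] of type ⟨s, t⟩, [glim brell] must be the function: [glim brell] : ⟨⟨s, t⟩, e⟩.
For [glim brell] to have type ⟨⟨s, t⟩, e⟩ with brell of type ⟨e, s⟩, glim must be the function: glim : ⟨⟨e, s⟩, ⟨⟨s, t⟩, e⟩⟩.

⟨⟨e, s⟩, ⟨⟨s, t⟩, e⟩⟩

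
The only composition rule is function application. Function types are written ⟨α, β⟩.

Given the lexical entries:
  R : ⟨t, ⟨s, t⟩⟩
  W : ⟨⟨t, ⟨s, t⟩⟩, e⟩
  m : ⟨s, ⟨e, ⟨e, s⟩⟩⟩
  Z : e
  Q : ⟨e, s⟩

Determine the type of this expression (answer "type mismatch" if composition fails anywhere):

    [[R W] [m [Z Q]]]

[R W]: W is ⟨⟨t, ⟨s, t⟩⟩, e⟩, R is ⟨t, ⟨s, t⟩⟩; result e.
[Z Q]: Q is ⟨e, s⟩, Z is e; result s.
[m [Z Q]]: m is ⟨s, ⟨e, ⟨e, s⟩⟩⟩, [Z Q] is s; result ⟨e, ⟨e, s⟩⟩.
[[R W] [m [Z Q]]]: [m [Z Q]] is ⟨e, ⟨e, s⟩⟩, [R W] is e; result ⟨e, s⟩.

⟨e, s⟩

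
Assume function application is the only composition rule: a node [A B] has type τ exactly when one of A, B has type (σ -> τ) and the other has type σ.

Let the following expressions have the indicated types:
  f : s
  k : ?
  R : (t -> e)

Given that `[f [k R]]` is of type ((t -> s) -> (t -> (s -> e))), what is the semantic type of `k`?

[f [k R]] is required to be ((t -> s) -> (t -> (s -> e))). f : s cannot yield ((t -> s) -> (t -> (s -> e))) as functor, so [k R] : (s -> ((t -> s) -> (t -> (s -> e)))).
[k R] is required to be (s -> ((t -> s) -> (t -> (s -> e)))). R : (t -> e) cannot yield (s -> ((t -> s) -> (t -> (s -> e)))) as functor, so k : ((t -> e) -> (s -> ((t -> s) -> (t -> (s -> e))))).

((t -> e) -> (s -> ((t -> s) -> (t -> (s -> e)))))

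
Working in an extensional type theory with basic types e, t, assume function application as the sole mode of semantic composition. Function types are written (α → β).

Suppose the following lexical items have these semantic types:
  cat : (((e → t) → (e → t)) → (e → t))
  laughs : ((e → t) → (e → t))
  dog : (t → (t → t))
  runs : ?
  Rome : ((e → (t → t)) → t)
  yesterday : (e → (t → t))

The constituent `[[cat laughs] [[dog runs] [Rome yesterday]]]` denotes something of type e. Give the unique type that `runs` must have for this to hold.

[[cat laughs] [[dog runs] [Rome yesterday]]] is required to be e. [cat laughs] : (e → t) cannot yield e as functor, so [[dog runs] [Rome yesterday]] : ((e → t) → e).
[[dog runs] [Rome yesterday]] is required to be ((e → t) → e). [Rome yesterday] : t cannot yield ((e → t) → e) as functor, so [dog runs] : (t → ((e → t) → e)).
[dog runs] is required to be (t → ((e → t) → e)). dog : (t → (t → t)) cannot yield (t → ((e → t) → e)) as functor, so runs : ((t → (t → t)) → (t → ((e → t) → e))).

((t → (t → t)) → (t → ((e → t) → e)))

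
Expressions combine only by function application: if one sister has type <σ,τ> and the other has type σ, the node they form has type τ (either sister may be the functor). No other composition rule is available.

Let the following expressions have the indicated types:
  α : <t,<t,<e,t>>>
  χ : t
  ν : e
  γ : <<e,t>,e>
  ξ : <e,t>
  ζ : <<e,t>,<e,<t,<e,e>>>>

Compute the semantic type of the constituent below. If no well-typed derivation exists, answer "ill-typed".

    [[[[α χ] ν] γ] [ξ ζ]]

ill-typed

[α χ]: α is <t,<t,<e,t>>>, χ is t; result <t,<e,t>>.
At [[α χ] ν]: neither <t,<e,t>> nor e can take the other as argument; the node is ill-typed.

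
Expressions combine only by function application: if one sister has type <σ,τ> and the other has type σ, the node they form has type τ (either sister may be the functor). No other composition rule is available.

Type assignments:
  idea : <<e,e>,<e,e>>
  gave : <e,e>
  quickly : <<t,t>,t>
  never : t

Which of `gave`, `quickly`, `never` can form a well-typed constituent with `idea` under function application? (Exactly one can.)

gave

gave — combines: idea : <<e,e>,<e,e>> takes gave : <e,e> as argument, giving <e,e>.
quickly : <<t,t>,t> — idea needs <e,e>; quickly needs <t,t>; neither fits.
never : t — idea needs <e,e>; never needs nothing (atomic); neither fits.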